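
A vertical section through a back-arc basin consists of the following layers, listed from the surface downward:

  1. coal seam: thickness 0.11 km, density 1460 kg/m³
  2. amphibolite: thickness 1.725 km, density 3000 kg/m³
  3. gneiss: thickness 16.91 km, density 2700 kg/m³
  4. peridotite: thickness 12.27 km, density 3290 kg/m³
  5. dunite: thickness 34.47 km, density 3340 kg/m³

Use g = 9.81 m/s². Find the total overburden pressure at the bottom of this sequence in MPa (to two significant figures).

coal seam: 1460 kg/m³ × 9.81 m/s² × 110 m = 1.575×10^6 Pa = 1.575 MPa
amphibolite: 3000 kg/m³ × 9.81 m/s² × 1725 m = 5.077×10^7 Pa = 50.77 MPa
gneiss: 2700 kg/m³ × 9.81 m/s² × 16910 m = 4.479×10^8 Pa = 447.9 MPa
peridotite: 3290 kg/m³ × 9.81 m/s² × 12270 m = 3.960×10^8 Pa = 396.0 MPa
dunite: 3340 kg/m³ × 9.81 m/s² × 34470 m = 1.129×10^9 Pa = 1129 MPa
Total = 1.575 + 50.77 + 447.9 + 396.0 + 1129 = 2025.7 MPa

2000 MPa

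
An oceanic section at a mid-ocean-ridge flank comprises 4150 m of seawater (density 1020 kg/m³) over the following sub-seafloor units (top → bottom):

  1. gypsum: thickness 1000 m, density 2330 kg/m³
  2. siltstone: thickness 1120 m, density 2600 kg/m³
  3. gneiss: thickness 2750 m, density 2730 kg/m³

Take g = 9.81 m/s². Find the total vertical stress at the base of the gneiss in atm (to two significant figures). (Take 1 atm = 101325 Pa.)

seawater: 1020 kg/m³ × 9.81 m/s² × 4150 m = 4.153×10^7 Pa = 409.8 atm
gypsum: 2330 kg/m³ × 9.81 m/s² × 1000 m = 2.286×10^7 Pa = 225.6 atm
siltstone: 2600 kg/m³ × 9.81 m/s² × 1120 m = 2.857×10^7 Pa = 281.9 atm
gneiss: 2730 kg/m³ × 9.81 m/s² × 2750 m = 7.365×10^7 Pa = 726.9 atm
Total = 409.8 + 225.6 + 281.9 + 726.9 = 1644.2 atm

1600 atm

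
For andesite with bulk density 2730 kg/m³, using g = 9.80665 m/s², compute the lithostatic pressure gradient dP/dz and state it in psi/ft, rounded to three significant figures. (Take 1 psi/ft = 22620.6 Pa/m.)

dP/dz = ρg = 2730 kg/m³ × 9.80665 m/s² = 26772 Pa/m
= 26772 Pa/m × (1 psi/ft / 22621 Pa/m) = 1.1835 psi/ft

1.18 psi/ft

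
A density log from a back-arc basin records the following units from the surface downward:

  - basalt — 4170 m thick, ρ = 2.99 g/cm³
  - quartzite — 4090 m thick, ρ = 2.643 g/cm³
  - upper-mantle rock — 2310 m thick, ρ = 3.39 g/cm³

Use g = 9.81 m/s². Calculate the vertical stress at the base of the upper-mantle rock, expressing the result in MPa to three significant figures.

305 MPa

basalt: 2990 kg/m³ × 9.81 m/s² × 4170 m = 1.223×10^8 Pa = 122.3 MPa
quartzite: 2643 kg/m³ × 9.81 m/s² × 4090 m = 1.060×10^8 Pa = 106.0 MPa
upper-mantle rock: 3390 kg/m³ × 9.81 m/s² × 2310 m = 7.682×10^7 Pa = 76.82 MPa
Total = 122.3 + 106.0 + 76.82 = 305.18 MPa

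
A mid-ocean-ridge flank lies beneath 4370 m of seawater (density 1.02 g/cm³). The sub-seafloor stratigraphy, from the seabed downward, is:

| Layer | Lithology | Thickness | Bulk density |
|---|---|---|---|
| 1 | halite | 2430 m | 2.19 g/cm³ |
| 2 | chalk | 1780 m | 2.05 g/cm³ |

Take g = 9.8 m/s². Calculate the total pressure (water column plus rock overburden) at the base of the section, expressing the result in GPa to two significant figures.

0.13 GPa

seawater: 1020 kg/m³ × 9.8 m/s² × 4370 m = 4.368×10^7 Pa = 0.04368 GPa
halite: 2190 kg/m³ × 9.8 m/s² × 2430 m = 5.215×10^7 Pa = 0.05215 GPa
chalk: 2050 kg/m³ × 9.8 m/s² × 1780 m = 3.576×10^7 Pa = 0.03576 GPa
Total = 0.04368 + 0.05215 + 0.03576 = 0.13160 GPa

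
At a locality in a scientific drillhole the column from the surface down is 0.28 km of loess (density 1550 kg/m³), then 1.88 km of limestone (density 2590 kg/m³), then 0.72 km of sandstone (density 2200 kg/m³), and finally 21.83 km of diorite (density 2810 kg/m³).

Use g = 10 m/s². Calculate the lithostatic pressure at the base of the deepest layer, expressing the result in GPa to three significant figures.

loess: 1550 kg/m³ × 10 m/s² × 280 m = 4.340×10^6 Pa = 4.340×10^-3 GPa
limestone: 2590 kg/m³ × 10 m/s² × 1880 m = 4.869×10^7 Pa = 0.04869 GPa
sandstone: 2200 kg/m³ × 10 m/s² × 720 m = 1.584×10^7 Pa = 0.01584 GPa
diorite: 2810 kg/m³ × 10 m/s² × 21830 m = 6.134×10^8 Pa = 0.6134 GPa
Total = 4.340×10^-3 + 0.04869 + 0.01584 + 0.6134 = 0.68230 GPa

0.682 GPa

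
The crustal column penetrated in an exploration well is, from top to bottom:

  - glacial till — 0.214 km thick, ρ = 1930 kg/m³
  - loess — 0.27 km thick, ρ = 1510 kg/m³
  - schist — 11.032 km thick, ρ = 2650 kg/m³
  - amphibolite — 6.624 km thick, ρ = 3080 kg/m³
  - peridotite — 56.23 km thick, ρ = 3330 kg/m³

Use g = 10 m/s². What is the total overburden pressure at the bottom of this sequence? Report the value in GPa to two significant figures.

2.4 GPa

glacial till: 1930 kg/m³ × 10 m/s² × 214 m = 4.130×10^6 Pa = 4.130×10^-3 GPa
loess: 1510 kg/m³ × 10 m/s² × 270 m = 4.077×10^6 Pa = 4.077×10^-3 GPa
schist: 2650 kg/m³ × 10 m/s² × 11032 m = 2.923×10^8 Pa = 0.2923 GPa
amphibolite: 3080 kg/m³ × 10 m/s² × 6624 m = 2.040×10^8 Pa = 0.2040 GPa
peridotite: 3330 kg/m³ × 10 m/s² × 56230 m = 1.872×10^9 Pa = 1.872 GPa
Total = 4.130×10^-3 + 4.077×10^-3 + 0.2923 + 0.2040 + 1.872 = 2.3770 GPa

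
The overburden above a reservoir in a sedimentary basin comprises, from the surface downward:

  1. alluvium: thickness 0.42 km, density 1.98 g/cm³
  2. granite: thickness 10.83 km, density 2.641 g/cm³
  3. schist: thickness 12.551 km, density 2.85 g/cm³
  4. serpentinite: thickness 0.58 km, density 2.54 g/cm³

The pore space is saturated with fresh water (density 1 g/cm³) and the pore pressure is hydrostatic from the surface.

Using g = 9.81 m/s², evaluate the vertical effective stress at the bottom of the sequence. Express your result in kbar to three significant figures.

4.15 kbar

Overburden (lithostatic) stress σ_v:
alluvium: 1980 kg/m³ × 9.81 m/s² × 420 m = 8.158×10^6 Pa = 8.158 MPa
granite: 2641 kg/m³ × 9.81 m/s² × 10830 m = 2.806×10^8 Pa = 280.6 MPa
schist: 2850 kg/m³ × 9.81 m/s² × 12551 m = 3.509×10^8 Pa = 350.9 MPa
serpentinite: 2540 kg/m³ × 9.81 m/s² × 580 m = 1.445×10^7 Pa = 14.45 MPa
Total = 8.158 + 280.6 + 350.9 + 14.45 = 654.10 MPa
Pore pressure P_p = 1000 kg/m³ × 9.81 m/s² × 24381 m = 2.392×10^8 Pa = 239.2 MPa
Effective stress σ' = σ_v − P_p = 654.1 − 239.2 = 414.93 MPa = 4.1493 kbar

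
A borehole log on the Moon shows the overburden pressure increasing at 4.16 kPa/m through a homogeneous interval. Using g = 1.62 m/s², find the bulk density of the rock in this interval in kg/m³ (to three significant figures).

2570 kg/m³

ρ = (dP/dz)/g = 4.16 kPa/m / 1.62 m/s² = 4160.0 Pa/m / 1.62 m/s² = 2567.9 kg/m³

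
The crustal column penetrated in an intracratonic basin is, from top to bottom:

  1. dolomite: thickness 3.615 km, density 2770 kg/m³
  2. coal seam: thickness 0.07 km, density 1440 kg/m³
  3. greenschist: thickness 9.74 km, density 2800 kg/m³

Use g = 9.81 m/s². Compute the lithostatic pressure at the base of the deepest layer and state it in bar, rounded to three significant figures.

dolomite: 2770 kg/m³ × 9.81 m/s² × 3615 m = 9.823×10^7 Pa = 982.3 bar
coal seam: 1440 kg/m³ × 9.81 m/s² × 70 m = 9.888×10^5 Pa = 9.888 bar
greenschist: 2800 kg/m³ × 9.81 m/s² × 9740 m = 2.675×10^8 Pa = 2675 bar
Total = 982.3 + 9.888 + 2675 = 3667.6 bar

3670 bar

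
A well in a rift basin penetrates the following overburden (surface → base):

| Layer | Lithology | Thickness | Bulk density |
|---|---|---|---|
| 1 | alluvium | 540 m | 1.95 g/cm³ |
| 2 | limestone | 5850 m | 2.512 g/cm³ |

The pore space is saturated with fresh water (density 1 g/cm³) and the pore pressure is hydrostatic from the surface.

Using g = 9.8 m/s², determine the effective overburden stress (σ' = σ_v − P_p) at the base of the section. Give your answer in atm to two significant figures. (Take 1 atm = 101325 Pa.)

Overburden (lithostatic) stress σ_v:
alluvium: 1950 kg/m³ × 9.8 m/s² × 540 m = 1.032×10^7 Pa = 10.32 MPa
limestone: 2512 kg/m³ × 9.8 m/s² × 5850 m = 1.440×10^8 Pa = 144.0 MPa
Total = 10.32 + 144.0 = 154.33 MPa
Pore pressure P_p = 1000 kg/m³ × 9.8 m/s² × 6390 m = 6.262×10^7 Pa = 62.62 MPa
Effective stress σ' = σ_v − P_p = 154.3 − 62.62 = 91.710 MPa = 905.11 atm

910 atm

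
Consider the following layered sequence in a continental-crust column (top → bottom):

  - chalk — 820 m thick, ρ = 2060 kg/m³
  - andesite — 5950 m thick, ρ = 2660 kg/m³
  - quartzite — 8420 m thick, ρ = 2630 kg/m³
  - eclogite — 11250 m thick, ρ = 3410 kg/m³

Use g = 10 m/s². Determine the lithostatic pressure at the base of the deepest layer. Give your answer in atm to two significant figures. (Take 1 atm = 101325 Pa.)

chalk: 2060 kg/m³ × 10 m/s² × 820 m = 1.689×10^7 Pa = 166.7 atm
andesite: 2660 kg/m³ × 10 m/s² × 5950 m = 1.583×10^8 Pa = 1562 atm
quartzite: 2630 kg/m³ × 10 m/s² × 8420 m = 2.214×10^8 Pa = 2186 atm
eclogite: 3410 kg/m³ × 10 m/s² × 11250 m = 3.836×10^8 Pa = 3786 atm
Total = 166.7 + 1562 + 2186 + 3786 = 7700.3 atm

7700 atm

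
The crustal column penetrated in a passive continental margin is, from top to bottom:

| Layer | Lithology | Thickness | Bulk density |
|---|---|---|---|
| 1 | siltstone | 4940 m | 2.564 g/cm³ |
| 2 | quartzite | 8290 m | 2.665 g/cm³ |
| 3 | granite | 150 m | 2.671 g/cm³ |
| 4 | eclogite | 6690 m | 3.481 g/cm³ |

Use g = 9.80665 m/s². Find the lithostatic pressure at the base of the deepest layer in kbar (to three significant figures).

5.73 kbar

siltstone: 2564 kg/m³ × 9.80665 m/s² × 4940 m = 1.242×10^8 Pa = 1.242 kbar
quartzite: 2665 kg/m³ × 9.80665 m/s² × 8290 m = 2.167×10^8 Pa = 2.167 kbar
granite: 2671 kg/m³ × 9.80665 m/s² × 150 m = 3.929×10^6 Pa = 0.03929 kbar
eclogite: 3481 kg/m³ × 9.80665 m/s² × 6690 m = 2.284×10^8 Pa = 2.284 kbar
Total = 1.242 + 2.167 + 0.03929 + 2.284 = 5.7317 kbar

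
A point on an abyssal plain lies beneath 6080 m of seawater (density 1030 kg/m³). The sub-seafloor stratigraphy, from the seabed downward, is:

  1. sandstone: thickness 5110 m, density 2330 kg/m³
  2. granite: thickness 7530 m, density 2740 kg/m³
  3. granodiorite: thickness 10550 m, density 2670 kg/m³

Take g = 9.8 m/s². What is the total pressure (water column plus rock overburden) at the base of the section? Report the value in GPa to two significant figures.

seawater: 1030 kg/m³ × 9.8 m/s² × 6080 m = 6.137×10^7 Pa = 0.06137 GPa
sandstone: 2330 kg/m³ × 9.8 m/s² × 5110 m = 1.167×10^8 Pa = 0.1167 GPa
granite: 2740 kg/m³ × 9.8 m/s² × 7530 m = 2.022×10^8 Pa = 0.2022 GPa
granodiorite: 2670 kg/m³ × 9.8 m/s² × 10550 m = 2.761×10^8 Pa = 0.2761 GPa
Total = 0.06137 + 0.1167 + 0.2022 + 0.2761 = 0.65630 GPa

0.66 GPa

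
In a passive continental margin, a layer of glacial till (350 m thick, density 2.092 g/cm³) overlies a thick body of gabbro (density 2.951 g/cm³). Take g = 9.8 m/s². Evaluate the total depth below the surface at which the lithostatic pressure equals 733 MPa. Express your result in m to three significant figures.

25400 m

Pressure at base of upper layers: 2092×9.8×350 = 7.176×10^6 Pa = 7.176 MPa
Remaining pressure to be supplied by gabbro: 7.330×10^8 − 7.176×10^6 = 7.258×10^8 Pa
Additional depth in gabbro = 7.258×10^8 Pa / (2951 kg/m³ × 9.8 m/s²) = 25098 m
Total depth = 350 m + 25098 m = 25448 m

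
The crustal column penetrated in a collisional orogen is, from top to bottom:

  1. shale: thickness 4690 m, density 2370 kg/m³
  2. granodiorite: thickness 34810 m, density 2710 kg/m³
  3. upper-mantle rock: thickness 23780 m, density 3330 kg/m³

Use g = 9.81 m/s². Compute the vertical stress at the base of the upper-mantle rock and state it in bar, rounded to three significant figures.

shale: 2370 kg/m³ × 9.81 m/s² × 4690 m = 1.090×10^8 Pa = 1090 bar
granodiorite: 2710 kg/m³ × 9.81 m/s² × 34810 m = 9.254×10^8 Pa = 9254 bar
upper-mantle rock: 3330 kg/m³ × 9.81 m/s² × 23780 m = 7.768×10^8 Pa = 7768 bar
Total = 1090 + 9254 + 7768 = 18113 bar

18100 bar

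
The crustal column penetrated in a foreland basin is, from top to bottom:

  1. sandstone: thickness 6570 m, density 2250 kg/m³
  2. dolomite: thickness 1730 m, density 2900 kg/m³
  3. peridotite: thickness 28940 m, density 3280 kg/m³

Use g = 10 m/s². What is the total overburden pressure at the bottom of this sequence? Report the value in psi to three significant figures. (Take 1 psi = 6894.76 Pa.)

sandstone: 2250 kg/m³ × 10 m/s² × 6570 m = 1.478×10^8 Pa = 21440 psi
dolomite: 2900 kg/m³ × 10 m/s² × 1730 m = 5.017×10^7 Pa = 7277 psi
peridotite: 3280 kg/m³ × 10 m/s² × 28940 m = 9.492×10^8 Pa = 1.377×10^5 psi
Total = 21440 + 7277 + 1.377×10^5 = 1.6639×10^5 psi

166000 psi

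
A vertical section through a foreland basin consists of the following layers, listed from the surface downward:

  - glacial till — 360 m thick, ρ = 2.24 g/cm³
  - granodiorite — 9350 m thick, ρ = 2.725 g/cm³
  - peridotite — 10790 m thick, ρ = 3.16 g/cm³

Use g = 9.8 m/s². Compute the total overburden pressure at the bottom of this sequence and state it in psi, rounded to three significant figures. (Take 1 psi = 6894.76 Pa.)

glacial till: 2240 kg/m³ × 9.8 m/s² × 360 m = 7.903×10^6 Pa = 1146 psi
granodiorite: 2725 kg/m³ × 9.8 m/s² × 9350 m = 2.497×10^8 Pa = 36215 psi
peridotite: 3160 kg/m³ × 9.8 m/s² × 10790 m = 3.341×10^8 Pa = 48464 psi
Total = 1146 + 36215 + 48464 = 85825 psi

85800 psi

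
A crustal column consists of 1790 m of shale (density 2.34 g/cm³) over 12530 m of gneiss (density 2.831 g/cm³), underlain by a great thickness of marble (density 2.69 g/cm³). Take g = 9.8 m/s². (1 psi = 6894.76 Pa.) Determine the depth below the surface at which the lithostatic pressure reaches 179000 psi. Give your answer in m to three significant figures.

Pressure at base of upper layers: 2340×9.8×1790 + 2831×9.8×12530 = 3.887×10^8 Pa = 56373 psi
Remaining pressure to be supplied by marble: 1.234×10^9 − 3.887×10^8 = 8.455×10^8 Pa
Additional depth in marble = 8.455×10^8 Pa / (2690 kg/m³ × 9.8 m/s²) = 32072 m
Total depth = 14320 m + 32072 m = 46392 m

46400 m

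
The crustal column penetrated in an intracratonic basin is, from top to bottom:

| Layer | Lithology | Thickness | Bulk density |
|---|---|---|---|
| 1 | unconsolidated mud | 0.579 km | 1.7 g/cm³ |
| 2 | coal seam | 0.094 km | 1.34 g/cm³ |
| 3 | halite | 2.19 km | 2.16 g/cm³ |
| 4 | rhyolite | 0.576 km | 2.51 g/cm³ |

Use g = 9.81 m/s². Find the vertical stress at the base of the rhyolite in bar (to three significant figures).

unconsolidated mud: 1700 kg/m³ × 9.81 m/s² × 579 m = 9.656×10^6 Pa = 96.56 bar
coal seam: 1340 kg/m³ × 9.81 m/s² × 94 m = 1.236×10^6 Pa = 12.36 bar
halite: 2160 kg/m³ × 9.81 m/s² × 2190 m = 4.641×10^7 Pa = 464.1 bar
rhyolite: 2510 kg/m³ × 9.81 m/s² × 576 m = 1.418×10^7 Pa = 141.8 bar
Total = 96.56 + 12.36 + 464.1 + 141.8 = 714.80 bar

715 bar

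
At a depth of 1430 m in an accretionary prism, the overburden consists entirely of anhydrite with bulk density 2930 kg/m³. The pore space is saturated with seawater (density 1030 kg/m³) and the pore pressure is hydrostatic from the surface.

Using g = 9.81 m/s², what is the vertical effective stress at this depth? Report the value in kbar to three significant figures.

Overburden (lithostatic) stress σ_v:
anhydrite: 2930 kg/m³ × 9.81 m/s² × 1430 m = 4.110×10^7 Pa = 41.10 MPa
Pore pressure P_p = 1030 kg/m³ × 9.81 m/s² × 1430 m = 1.445×10^7 Pa = 14.45 MPa
Effective stress σ' = σ_v − P_p = 41.10 − 14.45 = 26.654 MPa = 0.26654 kbar

0.267 kbar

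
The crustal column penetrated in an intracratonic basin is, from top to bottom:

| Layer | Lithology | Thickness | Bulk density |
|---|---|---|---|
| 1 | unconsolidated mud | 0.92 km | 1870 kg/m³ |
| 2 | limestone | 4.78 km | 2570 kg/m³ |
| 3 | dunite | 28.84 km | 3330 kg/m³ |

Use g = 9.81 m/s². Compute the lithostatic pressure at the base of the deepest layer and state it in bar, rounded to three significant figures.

10800 bar

unconsolidated mud: 1870 kg/m³ × 9.81 m/s² × 920 m = 1.688×10^7 Pa = 168.8 bar
limestone: 2570 kg/m³ × 9.81 m/s² × 4780 m = 1.205×10^8 Pa = 1205 bar
dunite: 3330 kg/m³ × 9.81 m/s² × 28840 m = 9.421×10^8 Pa = 9421 bar
Total = 168.8 + 1205 + 9421 = 10795 bar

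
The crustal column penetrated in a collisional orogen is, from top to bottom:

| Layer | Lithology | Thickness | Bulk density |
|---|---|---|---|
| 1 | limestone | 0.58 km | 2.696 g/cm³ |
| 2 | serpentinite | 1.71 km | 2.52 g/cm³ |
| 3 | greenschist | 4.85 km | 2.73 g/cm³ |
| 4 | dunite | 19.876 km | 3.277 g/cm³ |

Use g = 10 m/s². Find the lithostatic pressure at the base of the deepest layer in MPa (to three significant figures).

842 MPa

limestone: 2696 kg/m³ × 10 m/s² × 580 m = 1.564×10^7 Pa = 15.64 MPa
serpentinite: 2520 kg/m³ × 10 m/s² × 1710 m = 4.309×10^7 Pa = 43.09 MPa
greenschist: 2730 kg/m³ × 10 m/s² × 4850 m = 1.324×10^8 Pa = 132.4 MPa
dunite: 3277 kg/m³ × 10 m/s² × 19876 m = 6.513×10^8 Pa = 651.3 MPa
Total = 15.64 + 43.09 + 132.4 + 651.3 = 842.47 MPa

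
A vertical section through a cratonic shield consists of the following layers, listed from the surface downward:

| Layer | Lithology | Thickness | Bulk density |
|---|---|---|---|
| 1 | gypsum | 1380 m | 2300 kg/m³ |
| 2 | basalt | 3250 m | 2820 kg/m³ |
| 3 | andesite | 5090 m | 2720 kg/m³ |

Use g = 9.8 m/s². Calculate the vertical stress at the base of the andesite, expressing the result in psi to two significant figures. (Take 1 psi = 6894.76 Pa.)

gypsum: 2300 kg/m³ × 9.8 m/s² × 1380 m = 3.111×10^7 Pa = 4511 psi
basalt: 2820 kg/m³ × 9.8 m/s² × 3250 m = 8.982×10^7 Pa = 13027 psi
andesite: 2720 kg/m³ × 9.8 m/s² × 5090 m = 1.357×10^8 Pa = 19679 psi
Total = 4511 + 13027 + 19679 = 37217 psi

37000 psi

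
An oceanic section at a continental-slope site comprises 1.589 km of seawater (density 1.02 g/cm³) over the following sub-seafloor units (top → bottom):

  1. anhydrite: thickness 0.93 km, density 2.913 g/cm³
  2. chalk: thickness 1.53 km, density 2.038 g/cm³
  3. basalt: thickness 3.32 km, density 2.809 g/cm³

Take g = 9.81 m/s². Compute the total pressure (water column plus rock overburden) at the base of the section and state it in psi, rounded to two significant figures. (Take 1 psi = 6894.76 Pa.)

seawater: 1020 kg/m³ × 9.81 m/s² × 1589 m = 1.590×10^7 Pa = 2306 psi
anhydrite: 2913 kg/m³ × 9.81 m/s² × 930 m = 2.658×10^7 Pa = 3855 psi
chalk: 2038 kg/m³ × 9.81 m/s² × 1530 m = 3.059×10^7 Pa = 4437 psi
basalt: 2809 kg/m³ × 9.81 m/s² × 3320 m = 9.149×10^7 Pa = 13269 psi
Total = 2306 + 3855 + 4437 + 13269 = 23866 psi

24000 psi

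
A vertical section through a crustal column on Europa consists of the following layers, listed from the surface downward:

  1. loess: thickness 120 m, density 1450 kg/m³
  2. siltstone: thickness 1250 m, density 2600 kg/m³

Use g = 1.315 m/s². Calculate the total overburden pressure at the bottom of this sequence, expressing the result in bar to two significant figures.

45 bar

loess: 1450 kg/m³ × 1.315 m/s² × 120 m = 2.288×10^5 Pa = 2.288 bar
siltstone: 2600 kg/m³ × 1.315 m/s² × 1250 m = 4.274×10^6 Pa = 42.74 bar
Total = 2.288 + 42.74 = 45.026 bar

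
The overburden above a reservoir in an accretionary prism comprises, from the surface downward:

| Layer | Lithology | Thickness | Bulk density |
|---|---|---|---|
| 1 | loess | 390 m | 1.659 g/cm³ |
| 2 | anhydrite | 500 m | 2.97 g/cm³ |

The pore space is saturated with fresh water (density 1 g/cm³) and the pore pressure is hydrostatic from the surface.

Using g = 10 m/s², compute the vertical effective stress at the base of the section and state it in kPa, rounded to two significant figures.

12000 kPa

Overburden (lithostatic) stress σ_v:
loess: 1659 kg/m³ × 10 m/s² × 390 m = 6.470×10^6 Pa = 6.470 MPa
anhydrite: 2970 kg/m³ × 10 m/s² × 500 m = 1.485×10^7 Pa = 14.85 MPa
Total = 6.470 + 14.85 = 21.320 MPa
Pore pressure P_p = 1000 kg/m³ × 10 m/s² × 890 m = 8.900×10^6 Pa = 8.900 MPa
Effective stress σ' = σ_v − P_p = 21.32 − 8.900 = 12.420 MPa = 12420 kPa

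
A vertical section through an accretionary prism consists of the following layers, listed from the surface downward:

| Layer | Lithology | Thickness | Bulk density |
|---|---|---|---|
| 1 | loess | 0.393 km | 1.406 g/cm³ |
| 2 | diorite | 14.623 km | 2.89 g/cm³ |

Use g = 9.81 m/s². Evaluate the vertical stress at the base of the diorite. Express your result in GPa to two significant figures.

loess: 1406 kg/m³ × 9.81 m/s² × 393 m = 5.421×10^6 Pa = 5.421×10^-3 GPa
diorite: 2890 kg/m³ × 9.81 m/s² × 14623 m = 4.146×10^8 Pa = 0.4146 GPa
Total = 5.421×10^-3 + 0.4146 = 0.42000 GPa

0.42 GPa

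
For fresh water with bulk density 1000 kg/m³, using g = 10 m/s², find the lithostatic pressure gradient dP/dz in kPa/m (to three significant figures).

dP/dz = ρg = 1000 kg/m³ × 10 m/s² = 10000 Pa/m
= 10000 Pa/m × (1 kPa/m / 1000.0 Pa/m) = 10.000 kPa/m

10.0 kPa/m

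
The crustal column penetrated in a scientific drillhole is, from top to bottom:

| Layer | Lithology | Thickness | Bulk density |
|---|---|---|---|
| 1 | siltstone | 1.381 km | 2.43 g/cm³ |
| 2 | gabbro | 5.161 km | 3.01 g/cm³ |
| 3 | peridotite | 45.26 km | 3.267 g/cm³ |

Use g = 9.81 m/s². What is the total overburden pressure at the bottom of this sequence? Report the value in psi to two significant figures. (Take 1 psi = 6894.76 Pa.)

240000 psi

siltstone: 2430 kg/m³ × 9.81 m/s² × 1381 m = 3.292×10^7 Pa = 4775 psi
gabbro: 3010 kg/m³ × 9.81 m/s² × 5161 m = 1.524×10^8 Pa = 22103 psi
peridotite: 3267 kg/m³ × 9.81 m/s² × 45260 m = 1.451×10^9 Pa = 2.104×10^5 psi
Total = 4775 + 22103 + 2.104×10^5 = 2.3726×10^5 psi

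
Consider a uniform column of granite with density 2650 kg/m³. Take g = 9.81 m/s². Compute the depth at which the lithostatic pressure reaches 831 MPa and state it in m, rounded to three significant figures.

32000 m

h = P/(ρg) = 831 MPa / (2650 kg/m³ × 9.81 m/s²) = 8.310×10^8 Pa / 25996 Pa/m = 31966 m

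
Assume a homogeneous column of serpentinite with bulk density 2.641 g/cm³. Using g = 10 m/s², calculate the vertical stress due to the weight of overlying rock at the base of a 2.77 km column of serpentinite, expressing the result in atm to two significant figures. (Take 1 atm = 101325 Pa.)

720 atm

serpentinite: 2641 kg/m³ × 10 m/s² × 2770 m = 7.316×10^7 Pa = 722.0 atm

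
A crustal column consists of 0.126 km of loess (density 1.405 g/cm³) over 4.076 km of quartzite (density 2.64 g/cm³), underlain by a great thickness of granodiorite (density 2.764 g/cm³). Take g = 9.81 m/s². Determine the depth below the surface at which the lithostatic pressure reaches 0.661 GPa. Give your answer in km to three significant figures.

24.6 km

Pressure at base of upper layers: 1405×9.81×126 + 2640×9.81×4076 = 1.073×10^8 Pa = 0.1073 GPa
Remaining pressure to be supplied by granodiorite: 6.610×10^8 − 1.073×10^8 = 5.537×10^8 Pa
Additional depth in granodiorite = 5.537×10^8 Pa / (2764 kg/m³ × 9.81 m/s²) = 20421 m
Total depth = 4202 m + 20421 m = 24623 m
= 24.623 km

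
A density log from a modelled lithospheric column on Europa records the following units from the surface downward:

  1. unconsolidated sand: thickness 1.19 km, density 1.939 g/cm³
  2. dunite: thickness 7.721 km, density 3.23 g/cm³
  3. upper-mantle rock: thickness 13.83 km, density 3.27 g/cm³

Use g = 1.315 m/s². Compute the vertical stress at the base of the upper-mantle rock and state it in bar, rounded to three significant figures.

unconsolidated sand: 1939 kg/m³ × 1.315 m/s² × 1190 m = 3.034×10^6 Pa = 30.34 bar
dunite: 3230 kg/m³ × 1.315 m/s² × 7721 m = 3.279×10^7 Pa = 327.9 bar
upper-mantle rock: 3270 kg/m³ × 1.315 m/s² × 13830 m = 5.947×10^7 Pa = 594.7 bar
Total = 30.34 + 327.9 + 594.7 = 952.98 bar

953 bar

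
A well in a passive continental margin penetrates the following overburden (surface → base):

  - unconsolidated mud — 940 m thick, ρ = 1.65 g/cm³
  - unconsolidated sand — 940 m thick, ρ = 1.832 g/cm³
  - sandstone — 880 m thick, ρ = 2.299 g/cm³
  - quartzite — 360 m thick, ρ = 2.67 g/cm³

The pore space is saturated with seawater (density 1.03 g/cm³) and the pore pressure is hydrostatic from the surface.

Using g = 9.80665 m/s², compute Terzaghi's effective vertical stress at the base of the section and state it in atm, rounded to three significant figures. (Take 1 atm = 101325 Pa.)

Overburden (lithostatic) stress σ_v:
unconsolidated mud: 1650 kg/m³ × 9.80665 m/s² × 940 m = 1.521×10^7 Pa = 15.21 MPa
unconsolidated sand: 1832 kg/m³ × 9.80665 m/s² × 940 m = 1.689×10^7 Pa = 16.89 MPa
sandstone: 2299 kg/m³ × 9.80665 m/s² × 880 m = 1.984×10^7 Pa = 19.84 MPa
quartzite: 2670 kg/m³ × 9.80665 m/s² × 360 m = 9.426×10^6 Pa = 9.426 MPa
Total = 15.21 + 16.89 + 19.84 + 9.426 = 61.364 MPa
Pore pressure P_p = 1030 kg/m³ × 9.80665 m/s² × 3120 m = 3.151×10^7 Pa = 31.51 MPa
Effective stress σ' = σ_v − P_p = 61.36 − 31.51 = 29.849 MPa = 294.59 atm

295 atm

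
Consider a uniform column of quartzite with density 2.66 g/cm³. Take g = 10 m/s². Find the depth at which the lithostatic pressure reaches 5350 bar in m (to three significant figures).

20100 m

h = P/(ρg) = 5350 bar / (2660 kg/m³ × 10 m/s²) = 5.350×10^8 Pa / 26600 Pa/m = 20113 m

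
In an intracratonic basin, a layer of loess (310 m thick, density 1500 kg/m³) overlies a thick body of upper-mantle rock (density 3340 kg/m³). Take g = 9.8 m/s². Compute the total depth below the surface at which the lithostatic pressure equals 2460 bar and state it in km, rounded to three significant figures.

Pressure at base of upper layers: 1500×9.8×310 = 4.557×10^6 Pa = 45.57 bar
Remaining pressure to be supplied by upper-mantle rock: 2.460×10^8 − 4.557×10^6 = 2.414×10^8 Pa
Additional depth in upper-mantle rock = 2.414×10^8 Pa / (3340 kg/m³ × 9.8 m/s²) = 7376.4 m
Total depth = 310 m + 7376.4 m = 7686.4 m
= 7.6864 km

7.69 km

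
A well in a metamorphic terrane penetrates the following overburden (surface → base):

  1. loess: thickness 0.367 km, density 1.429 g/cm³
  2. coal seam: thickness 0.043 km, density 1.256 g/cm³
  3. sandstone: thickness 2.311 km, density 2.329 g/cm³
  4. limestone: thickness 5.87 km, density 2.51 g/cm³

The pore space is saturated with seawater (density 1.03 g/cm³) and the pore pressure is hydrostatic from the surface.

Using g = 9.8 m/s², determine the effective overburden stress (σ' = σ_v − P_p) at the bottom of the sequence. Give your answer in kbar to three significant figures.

Overburden (lithostatic) stress σ_v:
loess: 1429 kg/m³ × 9.8 m/s² × 367 m = 5.140×10^6 Pa = 5.140 MPa
coal seam: 1256 kg/m³ × 9.8 m/s² × 43 m = 5.293×10^5 Pa = 0.5293 MPa
sandstone: 2329 kg/m³ × 9.8 m/s² × 2311 m = 5.275×10^7 Pa = 52.75 MPa
limestone: 2510 kg/m³ × 9.8 m/s² × 5870 m = 1.444×10^8 Pa = 144.4 MPa
Total = 5.140 + 0.5293 + 52.75 + 144.4 = 202.81 MPa
Pore pressure P_p = 1030 kg/m³ × 9.8 m/s² × 8591 m = 8.672×10^7 Pa = 86.72 MPa
Effective stress σ' = σ_v − P_p = 202.8 − 86.72 = 116.09 MPa = 1.1609 kbar

1.16 kbar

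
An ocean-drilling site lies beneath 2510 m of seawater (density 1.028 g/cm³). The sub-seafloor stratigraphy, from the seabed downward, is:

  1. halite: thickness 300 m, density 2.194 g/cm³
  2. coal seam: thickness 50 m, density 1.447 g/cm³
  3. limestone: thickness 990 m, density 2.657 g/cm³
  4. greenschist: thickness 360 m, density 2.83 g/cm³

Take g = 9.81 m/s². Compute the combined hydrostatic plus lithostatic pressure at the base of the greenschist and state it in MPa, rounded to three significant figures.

68.3 MPa

seawater: 1028 kg/m³ × 9.81 m/s² × 2510 m = 2.531×10^7 Pa = 25.31 MPa
halite: 2194 kg/m³ × 9.81 m/s² × 300 m = 6.457×10^6 Pa = 6.457 MPa
coal seam: 1447 kg/m³ × 9.81 m/s² × 50 m = 7.098×10^5 Pa = 0.7098 MPa
limestone: 2657 kg/m³ × 9.81 m/s² × 990 m = 2.580×10^7 Pa = 25.80 MPa
greenschist: 2830 kg/m³ × 9.81 m/s² × 360 m = 9.994×10^6 Pa = 9.994 MPa
Total = 25.31 + 6.457 + 0.7098 + 25.80 + 9.994 = 68.278 MPa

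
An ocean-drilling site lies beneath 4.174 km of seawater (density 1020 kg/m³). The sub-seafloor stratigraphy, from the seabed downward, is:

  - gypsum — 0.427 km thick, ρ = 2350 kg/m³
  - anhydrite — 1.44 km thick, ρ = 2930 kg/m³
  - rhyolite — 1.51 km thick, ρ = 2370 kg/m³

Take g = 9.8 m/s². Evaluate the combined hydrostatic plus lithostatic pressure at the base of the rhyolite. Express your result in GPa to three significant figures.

seawater: 1020 kg/m³ × 9.8 m/s² × 4174 m = 4.172×10^7 Pa = 0.04172 GPa
gypsum: 2350 kg/m³ × 9.8 m/s² × 427 m = 9.834×10^6 Pa = 9.834×10^-3 GPa
anhydrite: 2930 kg/m³ × 9.8 m/s² × 1440 m = 4.135×10^7 Pa = 0.04135 GPa
rhyolite: 2370 kg/m³ × 9.8 m/s² × 1510 m = 3.507×10^7 Pa = 0.03507 GPa
Total = 0.04172 + 9.834×10^-3 + 0.04135 + 0.03507 = 0.12798 GPa

0.128 GPa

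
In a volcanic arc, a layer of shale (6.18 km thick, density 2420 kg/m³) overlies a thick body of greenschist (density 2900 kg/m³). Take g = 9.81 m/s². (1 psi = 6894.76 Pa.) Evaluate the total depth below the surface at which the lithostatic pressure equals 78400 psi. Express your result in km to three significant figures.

20.0 km

Pressure at base of upper layers: 2420×9.81×6180 = 1.467×10^8 Pa = 21279 psi
Remaining pressure to be supplied by greenschist: 5.405×10^8 − 1.467×10^8 = 3.938×10^8 Pa
Additional depth in greenschist = 3.938×10^8 Pa / (2900 kg/m³ × 9.81 m/s²) = 13844 m
Total depth = 6180 m + 13844 m = 20024 m
= 20.024 km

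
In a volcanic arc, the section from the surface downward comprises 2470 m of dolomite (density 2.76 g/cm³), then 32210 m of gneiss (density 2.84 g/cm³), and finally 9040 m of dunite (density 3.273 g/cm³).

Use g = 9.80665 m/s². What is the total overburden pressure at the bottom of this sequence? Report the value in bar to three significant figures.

dolomite: 2760 kg/m³ × 9.80665 m/s² × 2470 m = 6.685×10^7 Pa = 668.5 bar
gneiss: 2840 kg/m³ × 9.80665 m/s² × 32210 m = 8.971×10^8 Pa = 8971 bar
dunite: 3273 kg/m³ × 9.80665 m/s² × 9040 m = 2.902×10^8 Pa = 2902 bar
Total = 668.5 + 8971 + 2902 = 12541 bar

12500 bar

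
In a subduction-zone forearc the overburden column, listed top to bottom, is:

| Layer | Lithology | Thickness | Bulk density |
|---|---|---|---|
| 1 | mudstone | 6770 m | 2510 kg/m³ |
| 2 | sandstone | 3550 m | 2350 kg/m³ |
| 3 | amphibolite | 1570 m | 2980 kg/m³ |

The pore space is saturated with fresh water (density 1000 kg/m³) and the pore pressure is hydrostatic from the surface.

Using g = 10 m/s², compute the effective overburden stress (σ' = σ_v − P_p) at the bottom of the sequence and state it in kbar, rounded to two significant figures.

Overburden (lithostatic) stress σ_v:
mudstone: 2510 kg/m³ × 10 m/s² × 6770 m = 1.699×10^8 Pa = 169.9 MPa
sandstone: 2350 kg/m³ × 10 m/s² × 3550 m = 8.342×10^7 Pa = 83.42 MPa
amphibolite: 2980 kg/m³ × 10 m/s² × 1570 m = 4.679×10^7 Pa = 46.79 MPa
Total = 169.9 + 83.42 + 46.79 = 300.14 MPa
Pore pressure P_p = 1000 kg/m³ × 10 m/s² × 11890 m = 1.189×10^8 Pa = 118.9 MPa
Effective stress σ' = σ_v − P_p = 300.1 − 118.9 = 181.24 MPa = 1.8124 kbar

1.8 kbar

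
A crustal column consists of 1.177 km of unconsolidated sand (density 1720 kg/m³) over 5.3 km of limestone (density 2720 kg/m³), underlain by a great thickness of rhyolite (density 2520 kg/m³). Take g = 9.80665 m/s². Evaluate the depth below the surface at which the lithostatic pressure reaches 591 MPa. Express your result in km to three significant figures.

23.9 km

Pressure at base of upper layers: 1720×9.80665×1177 + 2720×9.80665×5300 = 1.612×10^8 Pa = 161.2 MPa
Remaining pressure to be supplied by rhyolite: 5.910×10^8 − 1.612×10^8 = 4.298×10^8 Pa
Additional depth in rhyolite = 4.298×10^8 Pa / (2520 kg/m³ × 9.80665 m/s²) = 17391 m
Total depth = 6477 m + 17391 m = 23868 m
= 23.868 km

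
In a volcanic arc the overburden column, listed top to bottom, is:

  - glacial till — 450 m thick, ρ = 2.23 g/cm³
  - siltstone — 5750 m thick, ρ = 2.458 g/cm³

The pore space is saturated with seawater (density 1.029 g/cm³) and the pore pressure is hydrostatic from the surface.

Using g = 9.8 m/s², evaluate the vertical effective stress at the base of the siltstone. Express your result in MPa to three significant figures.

Overburden (lithostatic) stress σ_v:
glacial till: 2230 kg/m³ × 9.8 m/s² × 450 m = 9.834×10^6 Pa = 9.834 MPa
siltstone: 2458 kg/m³ × 9.8 m/s² × 5750 m = 1.385×10^8 Pa = 138.5 MPa
Total = 9.834 + 138.5 = 148.34 MPa
Pore pressure P_p = 1029 kg/m³ × 9.8 m/s² × 6200 m = 6.252×10^7 Pa = 62.52 MPa
Effective stress σ' = σ_v − P_p = 148.3 − 62.52 = 85.821 MPa

85.8 MPa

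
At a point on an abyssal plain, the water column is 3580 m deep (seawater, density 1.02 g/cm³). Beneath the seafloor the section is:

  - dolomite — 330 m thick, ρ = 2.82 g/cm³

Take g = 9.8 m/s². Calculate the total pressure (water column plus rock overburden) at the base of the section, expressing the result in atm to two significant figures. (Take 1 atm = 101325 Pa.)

440 atm

seawater: 1020 kg/m³ × 9.8 m/s² × 3580 m = 3.579×10^7 Pa = 353.2 atm
dolomite: 2820 kg/m³ × 9.8 m/s² × 330 m = 9.120×10^6 Pa = 90.01 atm
Total = 353.2 + 90.01 = 443.18 atm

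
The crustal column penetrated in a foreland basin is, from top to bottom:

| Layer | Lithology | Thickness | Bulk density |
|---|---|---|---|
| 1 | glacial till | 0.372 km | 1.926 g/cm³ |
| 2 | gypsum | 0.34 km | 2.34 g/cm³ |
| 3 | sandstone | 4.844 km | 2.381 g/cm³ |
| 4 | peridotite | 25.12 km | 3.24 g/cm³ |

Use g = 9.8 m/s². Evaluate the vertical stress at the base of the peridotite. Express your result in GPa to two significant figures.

0.93 GPa

glacial till: 1926 kg/m³ × 9.8 m/s² × 372 m = 7.021×10^6 Pa = 7.021×10^-3 GPa
gypsum: 2340 kg/m³ × 9.8 m/s² × 340 m = 7.797×10^6 Pa = 7.797×10^-3 GPa
sandstone: 2381 kg/m³ × 9.8 m/s² × 4844 m = 1.130×10^8 Pa = 0.1130 GPa
peridotite: 3240 kg/m³ × 9.8 m/s² × 25120 m = 7.976×10^8 Pa = 0.7976 GPa
Total = 7.021×10^-3 + 7.797×10^-3 + 0.1130 + 0.7976 = 0.92546 GPa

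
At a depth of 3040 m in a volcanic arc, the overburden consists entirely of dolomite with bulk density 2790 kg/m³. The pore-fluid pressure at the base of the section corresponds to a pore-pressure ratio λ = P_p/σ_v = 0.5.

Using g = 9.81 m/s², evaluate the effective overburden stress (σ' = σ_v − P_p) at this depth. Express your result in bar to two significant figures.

Overburden (lithostatic) stress σ_v:
dolomite: 2790 kg/m³ × 9.81 m/s² × 3040 m = 8.320×10^7 Pa = 83.20 MPa
Pore pressure P_p = λ·σ_v = 0.5 × 83.20 MPa = 41.60 MPa
Effective stress σ' = σ_v − P_p = 83.20 − 41.60 = 41.602 MPa = 416.02 bar

420 bar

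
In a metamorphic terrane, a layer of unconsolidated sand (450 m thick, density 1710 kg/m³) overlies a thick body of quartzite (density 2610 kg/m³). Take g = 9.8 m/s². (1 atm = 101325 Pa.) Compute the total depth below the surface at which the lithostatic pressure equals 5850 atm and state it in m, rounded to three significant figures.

23300 m

Pressure at base of upper layers: 1710×9.8×450 = 7.541×10^6 Pa = 74.42 atm
Remaining pressure to be supplied by quartzite: 5.928×10^8 − 7.541×10^6 = 5.852×10^8 Pa
Additional depth in quartzite = 5.852×10^8 Pa / (2610 kg/m³ × 9.8 m/s²) = 22879 m
Total depth = 450 m + 22879 m = 23329 m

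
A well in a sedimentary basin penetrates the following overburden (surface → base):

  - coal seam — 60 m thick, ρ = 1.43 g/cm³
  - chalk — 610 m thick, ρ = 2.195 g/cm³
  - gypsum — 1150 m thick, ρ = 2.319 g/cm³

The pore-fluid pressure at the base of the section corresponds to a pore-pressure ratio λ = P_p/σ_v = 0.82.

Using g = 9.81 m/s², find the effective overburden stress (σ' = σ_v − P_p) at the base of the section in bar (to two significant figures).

Overburden (lithostatic) stress σ_v:
coal seam: 1430 kg/m³ × 9.81 m/s² × 60 m = 8.417×10^5 Pa = 0.8417 MPa
chalk: 2195 kg/m³ × 9.81 m/s² × 610 m = 1.314×10^7 Pa = 13.14 MPa
gypsum: 2319 kg/m³ × 9.81 m/s² × 1150 m = 2.616×10^7 Pa = 26.16 MPa
Total = 0.8417 + 13.14 + 26.16 = 40.139 MPa
Pore pressure P_p = λ·σ_v = 0.82 × 40.14 MPa = 32.91 MPa
Effective stress σ' = σ_v − P_p = 40.14 − 32.91 = 7.2249 MPa = 72.249 bar

72 bar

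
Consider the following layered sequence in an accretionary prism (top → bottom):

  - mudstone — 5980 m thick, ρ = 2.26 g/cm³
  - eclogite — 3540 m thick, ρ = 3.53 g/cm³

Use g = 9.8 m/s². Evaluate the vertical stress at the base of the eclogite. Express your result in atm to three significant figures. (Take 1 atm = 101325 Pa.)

2520 atm

mudstone: 2260 kg/m³ × 9.8 m/s² × 5980 m = 1.324×10^8 Pa = 1307 atm
eclogite: 3530 kg/m³ × 9.8 m/s² × 3540 m = 1.225×10^8 Pa = 1209 atm
Total = 1307 + 1209 = 2515.7 atm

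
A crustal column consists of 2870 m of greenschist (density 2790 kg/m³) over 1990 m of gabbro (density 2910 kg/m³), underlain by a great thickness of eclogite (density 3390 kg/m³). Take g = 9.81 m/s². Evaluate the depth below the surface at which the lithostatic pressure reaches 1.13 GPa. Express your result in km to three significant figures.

34.8 km

Pressure at base of upper layers: 2790×9.81×2870 + 2910×9.81×1990 = 1.354×10^8 Pa = 0.1354 GPa
Remaining pressure to be supplied by eclogite: 1.130×10^9 − 1.354×10^8 = 9.946×10^8 Pa
Additional depth in eclogite = 9.946×10^8 Pa / (3390 kg/m³ × 9.81 m/s²) = 29909 m
Total depth = 4860 m + 29909 m = 34769 m
= 34.769 km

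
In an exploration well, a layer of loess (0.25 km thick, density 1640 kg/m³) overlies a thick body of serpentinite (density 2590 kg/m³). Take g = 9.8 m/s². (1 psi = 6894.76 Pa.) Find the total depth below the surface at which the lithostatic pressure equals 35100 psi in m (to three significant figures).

9630 m

Pressure at base of upper layers: 1640×9.8×250 = 4.018×10^6 Pa = 582.8 psi
Remaining pressure to be supplied by serpentinite: 2.420×10^8 − 4.018×10^6 = 2.380×10^8 Pa
Additional depth in serpentinite = 2.380×10^8 Pa / (2590 kg/m³ × 9.8 m/s²) = 9376.2 m
Total depth = 250 m + 9376.2 m = 9626.2 m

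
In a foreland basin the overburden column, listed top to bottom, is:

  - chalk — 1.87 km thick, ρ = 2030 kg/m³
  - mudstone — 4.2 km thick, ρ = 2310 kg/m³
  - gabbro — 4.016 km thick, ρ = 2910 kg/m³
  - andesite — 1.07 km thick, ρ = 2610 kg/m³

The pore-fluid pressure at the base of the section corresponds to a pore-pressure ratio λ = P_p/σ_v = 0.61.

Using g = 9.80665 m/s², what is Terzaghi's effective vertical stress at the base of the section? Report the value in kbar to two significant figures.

Overburden (lithostatic) stress σ_v:
chalk: 2030 kg/m³ × 9.80665 m/s² × 1870 m = 3.723×10^7 Pa = 37.23 MPa
mudstone: 2310 kg/m³ × 9.80665 m/s² × 4200 m = 9.514×10^7 Pa = 95.14 MPa
gabbro: 2910 kg/m³ × 9.80665 m/s² × 4016 m = 1.146×10^8 Pa = 114.6 MPa
andesite: 2610 kg/m³ × 9.80665 m/s² × 1070 m = 2.739×10^7 Pa = 27.39 MPa
Total = 37.23 + 95.14 + 114.6 + 27.39 = 274.36 MPa
Pore pressure P_p = λ·σ_v = 0.61 × 274.4 MPa = 167.4 MPa
Effective stress σ' = σ_v − P_p = 274.4 − 167.4 = 107.00 MPa = 1.0700 kbar

1.1 kbar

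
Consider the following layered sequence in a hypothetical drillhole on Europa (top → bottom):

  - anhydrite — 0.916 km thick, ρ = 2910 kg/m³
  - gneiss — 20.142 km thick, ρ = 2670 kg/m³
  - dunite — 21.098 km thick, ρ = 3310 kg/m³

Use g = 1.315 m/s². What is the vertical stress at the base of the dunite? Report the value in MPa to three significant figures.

166 MPa

anhydrite: 2910 kg/m³ × 1.315 m/s² × 916 m = 3.505×10^6 Pa = 3.505 MPa
gneiss: 2670 kg/m³ × 1.315 m/s² × 20142 m = 7.072×10^7 Pa = 70.72 MPa
dunite: 3310 kg/m³ × 1.315 m/s² × 21098 m = 9.183×10^7 Pa = 91.83 MPa
Total = 3.505 + 70.72 + 91.83 = 166.06 MPa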